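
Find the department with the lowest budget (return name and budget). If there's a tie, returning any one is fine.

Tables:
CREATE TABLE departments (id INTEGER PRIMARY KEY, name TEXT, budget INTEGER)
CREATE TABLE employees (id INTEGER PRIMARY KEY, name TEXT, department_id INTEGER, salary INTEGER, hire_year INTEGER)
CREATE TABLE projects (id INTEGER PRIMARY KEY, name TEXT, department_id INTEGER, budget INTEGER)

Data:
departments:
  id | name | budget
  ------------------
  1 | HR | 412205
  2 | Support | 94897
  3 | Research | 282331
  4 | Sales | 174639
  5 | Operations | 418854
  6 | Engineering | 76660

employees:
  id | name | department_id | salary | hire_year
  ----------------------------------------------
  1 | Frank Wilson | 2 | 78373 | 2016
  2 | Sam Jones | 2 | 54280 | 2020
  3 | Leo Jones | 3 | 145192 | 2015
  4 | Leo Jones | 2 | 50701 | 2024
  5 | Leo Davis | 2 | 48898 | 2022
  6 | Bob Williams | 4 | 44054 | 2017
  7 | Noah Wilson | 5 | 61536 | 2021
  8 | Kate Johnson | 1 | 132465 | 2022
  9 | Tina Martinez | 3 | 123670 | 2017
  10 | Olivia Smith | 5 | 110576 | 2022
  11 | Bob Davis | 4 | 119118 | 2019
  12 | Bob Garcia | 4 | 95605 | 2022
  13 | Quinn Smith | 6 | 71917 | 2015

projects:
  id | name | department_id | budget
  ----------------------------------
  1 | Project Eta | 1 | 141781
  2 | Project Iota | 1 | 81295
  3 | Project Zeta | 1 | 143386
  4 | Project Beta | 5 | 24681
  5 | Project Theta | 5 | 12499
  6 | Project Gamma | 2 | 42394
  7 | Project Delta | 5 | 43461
SELECT name, budget FROM departments ORDER BY budget ASC LIMIT 1

Execution result:
name | budget
Engineering | 76660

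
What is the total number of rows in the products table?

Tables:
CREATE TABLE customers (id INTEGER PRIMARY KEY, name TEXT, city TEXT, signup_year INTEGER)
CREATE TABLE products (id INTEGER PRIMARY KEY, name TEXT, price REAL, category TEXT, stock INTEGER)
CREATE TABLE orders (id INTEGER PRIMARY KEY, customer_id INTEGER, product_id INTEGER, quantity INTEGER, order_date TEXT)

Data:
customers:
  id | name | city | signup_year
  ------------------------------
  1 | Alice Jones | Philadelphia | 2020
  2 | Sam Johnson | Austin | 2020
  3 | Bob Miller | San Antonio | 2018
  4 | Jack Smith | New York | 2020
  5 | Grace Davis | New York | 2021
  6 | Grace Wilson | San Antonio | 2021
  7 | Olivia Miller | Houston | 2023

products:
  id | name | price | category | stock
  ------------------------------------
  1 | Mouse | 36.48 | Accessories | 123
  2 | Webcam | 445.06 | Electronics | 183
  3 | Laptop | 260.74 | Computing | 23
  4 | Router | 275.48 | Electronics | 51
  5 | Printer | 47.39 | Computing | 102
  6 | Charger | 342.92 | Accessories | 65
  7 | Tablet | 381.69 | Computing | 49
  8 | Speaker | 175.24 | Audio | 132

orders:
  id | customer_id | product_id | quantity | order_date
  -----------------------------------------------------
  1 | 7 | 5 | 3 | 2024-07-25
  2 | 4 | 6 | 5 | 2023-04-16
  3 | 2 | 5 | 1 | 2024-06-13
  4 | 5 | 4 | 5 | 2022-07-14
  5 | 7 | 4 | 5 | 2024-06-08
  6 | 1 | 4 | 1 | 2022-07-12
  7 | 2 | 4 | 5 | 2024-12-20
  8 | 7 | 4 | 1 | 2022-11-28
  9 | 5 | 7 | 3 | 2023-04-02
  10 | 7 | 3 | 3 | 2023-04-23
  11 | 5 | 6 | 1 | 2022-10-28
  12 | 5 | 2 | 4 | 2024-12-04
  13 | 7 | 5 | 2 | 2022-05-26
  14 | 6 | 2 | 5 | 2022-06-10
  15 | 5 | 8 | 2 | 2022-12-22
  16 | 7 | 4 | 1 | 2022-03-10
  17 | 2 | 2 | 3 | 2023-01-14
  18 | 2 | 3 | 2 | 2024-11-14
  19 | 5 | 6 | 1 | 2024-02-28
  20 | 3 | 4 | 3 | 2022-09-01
SELECT COUNT(*) FROM products

Execution result:
8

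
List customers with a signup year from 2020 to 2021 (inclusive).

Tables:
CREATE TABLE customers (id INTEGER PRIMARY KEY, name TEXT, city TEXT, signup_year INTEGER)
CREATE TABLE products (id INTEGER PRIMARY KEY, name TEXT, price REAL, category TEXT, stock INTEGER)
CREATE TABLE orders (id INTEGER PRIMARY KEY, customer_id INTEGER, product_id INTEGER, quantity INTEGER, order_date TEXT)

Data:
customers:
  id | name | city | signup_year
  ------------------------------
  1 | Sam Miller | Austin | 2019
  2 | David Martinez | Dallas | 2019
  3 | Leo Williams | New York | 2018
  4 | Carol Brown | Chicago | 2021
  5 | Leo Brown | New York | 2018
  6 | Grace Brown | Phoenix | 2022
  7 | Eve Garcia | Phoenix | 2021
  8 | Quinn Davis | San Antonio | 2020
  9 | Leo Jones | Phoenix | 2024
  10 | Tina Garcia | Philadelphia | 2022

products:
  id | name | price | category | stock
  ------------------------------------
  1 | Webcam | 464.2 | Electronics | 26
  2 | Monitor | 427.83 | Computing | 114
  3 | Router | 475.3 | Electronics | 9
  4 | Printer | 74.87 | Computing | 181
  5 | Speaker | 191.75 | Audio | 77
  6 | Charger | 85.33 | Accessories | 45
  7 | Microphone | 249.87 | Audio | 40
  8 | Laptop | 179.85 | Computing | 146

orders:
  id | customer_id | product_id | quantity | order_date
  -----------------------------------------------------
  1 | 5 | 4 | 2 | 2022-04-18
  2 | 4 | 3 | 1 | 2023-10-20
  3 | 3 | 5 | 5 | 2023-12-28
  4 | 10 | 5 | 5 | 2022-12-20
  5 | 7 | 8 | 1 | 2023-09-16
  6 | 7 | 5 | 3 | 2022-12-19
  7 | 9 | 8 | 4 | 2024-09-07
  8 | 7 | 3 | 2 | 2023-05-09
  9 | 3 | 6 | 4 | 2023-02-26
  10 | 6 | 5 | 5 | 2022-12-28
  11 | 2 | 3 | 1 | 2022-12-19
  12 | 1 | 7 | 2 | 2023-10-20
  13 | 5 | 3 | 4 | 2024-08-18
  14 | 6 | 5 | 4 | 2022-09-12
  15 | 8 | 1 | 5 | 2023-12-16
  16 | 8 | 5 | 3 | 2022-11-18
SELECT name, signup_year FROM customers WHERE signup_year BETWEEN 2020 AND 2021

Execution result:
name | signup_year
Carol Brown | 2021
Eve Garcia | 2021
Quinn Davis | 2020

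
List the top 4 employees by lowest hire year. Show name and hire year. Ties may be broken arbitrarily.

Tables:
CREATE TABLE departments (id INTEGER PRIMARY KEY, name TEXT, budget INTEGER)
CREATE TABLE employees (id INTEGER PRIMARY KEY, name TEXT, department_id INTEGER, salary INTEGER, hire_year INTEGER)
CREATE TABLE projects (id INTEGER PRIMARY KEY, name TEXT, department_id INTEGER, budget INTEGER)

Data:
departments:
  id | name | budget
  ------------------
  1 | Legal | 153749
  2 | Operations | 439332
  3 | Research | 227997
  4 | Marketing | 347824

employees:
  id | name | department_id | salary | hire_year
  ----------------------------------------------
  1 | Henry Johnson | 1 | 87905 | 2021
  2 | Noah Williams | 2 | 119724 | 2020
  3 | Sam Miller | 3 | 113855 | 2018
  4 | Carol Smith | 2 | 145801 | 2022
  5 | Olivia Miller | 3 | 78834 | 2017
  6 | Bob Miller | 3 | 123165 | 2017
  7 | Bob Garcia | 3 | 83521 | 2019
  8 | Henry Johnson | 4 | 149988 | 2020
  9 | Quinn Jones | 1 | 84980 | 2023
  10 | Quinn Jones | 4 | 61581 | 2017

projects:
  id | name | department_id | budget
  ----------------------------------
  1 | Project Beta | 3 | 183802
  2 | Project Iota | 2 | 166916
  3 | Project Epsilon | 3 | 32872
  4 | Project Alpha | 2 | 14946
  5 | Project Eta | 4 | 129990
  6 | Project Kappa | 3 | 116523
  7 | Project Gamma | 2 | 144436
SELECT name, hire_year FROM employees ORDER BY hire_year ASC LIMIT 4

Execution result:
name | hire_year
Olivia Miller | 2017
Bob Miller | 2017
Quinn Jones | 2017
Sam Miller | 2018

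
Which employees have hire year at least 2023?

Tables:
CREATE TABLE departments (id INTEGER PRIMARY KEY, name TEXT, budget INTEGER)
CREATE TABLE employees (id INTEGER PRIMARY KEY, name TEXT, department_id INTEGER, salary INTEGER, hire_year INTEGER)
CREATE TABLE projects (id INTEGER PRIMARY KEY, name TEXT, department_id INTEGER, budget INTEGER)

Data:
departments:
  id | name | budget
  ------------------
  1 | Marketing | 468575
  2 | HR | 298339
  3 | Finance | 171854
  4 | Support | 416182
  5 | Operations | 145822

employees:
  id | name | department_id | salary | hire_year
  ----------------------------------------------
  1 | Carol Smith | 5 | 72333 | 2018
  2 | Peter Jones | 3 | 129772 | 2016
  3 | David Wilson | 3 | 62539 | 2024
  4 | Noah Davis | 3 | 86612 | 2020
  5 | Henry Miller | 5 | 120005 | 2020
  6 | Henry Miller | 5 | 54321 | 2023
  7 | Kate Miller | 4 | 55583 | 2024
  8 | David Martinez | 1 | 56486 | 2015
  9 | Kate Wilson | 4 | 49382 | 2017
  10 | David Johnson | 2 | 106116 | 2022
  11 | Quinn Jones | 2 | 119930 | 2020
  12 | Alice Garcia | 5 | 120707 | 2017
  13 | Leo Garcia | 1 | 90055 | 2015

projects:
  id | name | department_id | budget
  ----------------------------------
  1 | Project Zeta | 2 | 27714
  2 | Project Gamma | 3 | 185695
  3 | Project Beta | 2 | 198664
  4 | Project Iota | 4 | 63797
SELECT name, hire_year FROM employees WHERE hire_year >= 2023

Execution result:
name | hire_year
David Wilson | 2024
Henry Miller | 2023
Kate Miller | 2024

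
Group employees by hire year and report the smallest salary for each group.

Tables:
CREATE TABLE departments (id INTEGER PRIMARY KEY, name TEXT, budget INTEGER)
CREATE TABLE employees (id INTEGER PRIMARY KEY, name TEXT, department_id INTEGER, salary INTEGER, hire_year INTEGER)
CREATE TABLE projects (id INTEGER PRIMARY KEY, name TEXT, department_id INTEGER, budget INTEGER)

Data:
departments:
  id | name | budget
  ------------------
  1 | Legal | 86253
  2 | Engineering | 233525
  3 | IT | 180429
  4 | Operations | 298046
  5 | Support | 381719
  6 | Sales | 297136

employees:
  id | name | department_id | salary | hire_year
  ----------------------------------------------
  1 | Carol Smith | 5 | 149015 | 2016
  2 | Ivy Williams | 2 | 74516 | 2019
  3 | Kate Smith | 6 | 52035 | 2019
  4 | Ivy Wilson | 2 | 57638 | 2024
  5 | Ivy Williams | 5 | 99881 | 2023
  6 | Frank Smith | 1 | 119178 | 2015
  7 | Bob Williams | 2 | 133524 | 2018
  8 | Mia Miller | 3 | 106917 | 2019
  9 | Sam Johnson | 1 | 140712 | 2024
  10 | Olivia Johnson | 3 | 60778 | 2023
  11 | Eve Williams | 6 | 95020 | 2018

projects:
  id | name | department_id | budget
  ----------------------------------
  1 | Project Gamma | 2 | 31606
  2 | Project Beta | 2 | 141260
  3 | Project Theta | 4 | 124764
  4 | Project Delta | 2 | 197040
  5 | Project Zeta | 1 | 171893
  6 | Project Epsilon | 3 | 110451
SELECT hire_year, MIN(salary) AS min_salary FROM employees GROUP BY hire_year

Execution result:
hire_year | min_salary
2015 | 119178
2016 | 149015
2018 | 95020
2019 | 52035
2023 | 60778
2024 | 57638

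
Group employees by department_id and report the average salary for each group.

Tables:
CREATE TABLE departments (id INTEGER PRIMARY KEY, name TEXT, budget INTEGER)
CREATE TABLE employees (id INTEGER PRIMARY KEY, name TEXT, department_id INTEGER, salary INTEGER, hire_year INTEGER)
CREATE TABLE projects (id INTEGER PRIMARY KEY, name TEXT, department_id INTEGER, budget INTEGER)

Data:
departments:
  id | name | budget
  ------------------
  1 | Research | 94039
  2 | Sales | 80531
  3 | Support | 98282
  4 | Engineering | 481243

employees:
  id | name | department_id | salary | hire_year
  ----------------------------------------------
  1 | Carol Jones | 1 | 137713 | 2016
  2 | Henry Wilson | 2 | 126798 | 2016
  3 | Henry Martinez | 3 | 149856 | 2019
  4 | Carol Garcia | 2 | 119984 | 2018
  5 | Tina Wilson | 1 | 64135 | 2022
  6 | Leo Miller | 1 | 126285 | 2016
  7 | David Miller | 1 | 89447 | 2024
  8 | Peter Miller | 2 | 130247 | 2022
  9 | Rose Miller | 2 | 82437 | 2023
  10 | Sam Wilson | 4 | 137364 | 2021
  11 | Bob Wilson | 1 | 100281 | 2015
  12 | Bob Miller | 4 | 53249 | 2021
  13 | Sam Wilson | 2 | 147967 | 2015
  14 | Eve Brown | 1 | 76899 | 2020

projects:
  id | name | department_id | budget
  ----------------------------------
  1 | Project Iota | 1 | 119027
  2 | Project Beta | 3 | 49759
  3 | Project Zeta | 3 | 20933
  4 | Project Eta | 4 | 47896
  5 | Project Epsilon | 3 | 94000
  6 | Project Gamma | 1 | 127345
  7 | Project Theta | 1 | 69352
SELECT department_id, AVG(salary) AS avg_salary FROM employees GROUP BY department_id

Execution result:
department_id | avg_salary
1 | 99126.67
2 | 121486.60
3 | 149856.00
4 | 95306.50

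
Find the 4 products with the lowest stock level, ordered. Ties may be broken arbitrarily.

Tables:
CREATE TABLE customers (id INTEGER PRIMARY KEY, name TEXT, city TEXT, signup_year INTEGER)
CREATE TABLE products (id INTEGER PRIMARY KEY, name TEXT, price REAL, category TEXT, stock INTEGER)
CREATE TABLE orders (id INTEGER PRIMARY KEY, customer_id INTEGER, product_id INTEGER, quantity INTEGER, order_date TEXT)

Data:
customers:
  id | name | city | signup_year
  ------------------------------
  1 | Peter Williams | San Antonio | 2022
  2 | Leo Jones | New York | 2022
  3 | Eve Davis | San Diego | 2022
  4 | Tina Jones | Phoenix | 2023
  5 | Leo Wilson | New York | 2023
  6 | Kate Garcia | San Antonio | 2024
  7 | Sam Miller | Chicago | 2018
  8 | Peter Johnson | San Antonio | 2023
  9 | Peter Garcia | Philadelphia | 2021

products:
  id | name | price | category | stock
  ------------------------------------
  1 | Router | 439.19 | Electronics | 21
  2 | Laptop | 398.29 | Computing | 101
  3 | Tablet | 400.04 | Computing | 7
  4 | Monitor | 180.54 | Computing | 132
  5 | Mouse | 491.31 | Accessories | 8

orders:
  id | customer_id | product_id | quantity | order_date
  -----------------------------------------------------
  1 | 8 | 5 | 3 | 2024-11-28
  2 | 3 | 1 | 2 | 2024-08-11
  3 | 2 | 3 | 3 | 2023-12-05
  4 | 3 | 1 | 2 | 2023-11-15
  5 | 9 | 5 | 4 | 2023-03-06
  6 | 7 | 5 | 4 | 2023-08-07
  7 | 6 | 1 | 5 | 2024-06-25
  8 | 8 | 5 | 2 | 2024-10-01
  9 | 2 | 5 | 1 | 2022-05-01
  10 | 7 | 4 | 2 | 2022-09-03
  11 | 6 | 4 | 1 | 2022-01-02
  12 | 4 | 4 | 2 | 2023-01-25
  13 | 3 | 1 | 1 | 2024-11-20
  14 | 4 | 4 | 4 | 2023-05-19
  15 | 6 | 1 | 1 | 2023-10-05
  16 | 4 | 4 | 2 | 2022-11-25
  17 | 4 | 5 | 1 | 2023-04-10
SELECT name, stock FROM products ORDER BY stock ASC LIMIT 4

Execution result:
name | stock
Tablet | 7
Mouse | 8
Router | 21
Laptop | 101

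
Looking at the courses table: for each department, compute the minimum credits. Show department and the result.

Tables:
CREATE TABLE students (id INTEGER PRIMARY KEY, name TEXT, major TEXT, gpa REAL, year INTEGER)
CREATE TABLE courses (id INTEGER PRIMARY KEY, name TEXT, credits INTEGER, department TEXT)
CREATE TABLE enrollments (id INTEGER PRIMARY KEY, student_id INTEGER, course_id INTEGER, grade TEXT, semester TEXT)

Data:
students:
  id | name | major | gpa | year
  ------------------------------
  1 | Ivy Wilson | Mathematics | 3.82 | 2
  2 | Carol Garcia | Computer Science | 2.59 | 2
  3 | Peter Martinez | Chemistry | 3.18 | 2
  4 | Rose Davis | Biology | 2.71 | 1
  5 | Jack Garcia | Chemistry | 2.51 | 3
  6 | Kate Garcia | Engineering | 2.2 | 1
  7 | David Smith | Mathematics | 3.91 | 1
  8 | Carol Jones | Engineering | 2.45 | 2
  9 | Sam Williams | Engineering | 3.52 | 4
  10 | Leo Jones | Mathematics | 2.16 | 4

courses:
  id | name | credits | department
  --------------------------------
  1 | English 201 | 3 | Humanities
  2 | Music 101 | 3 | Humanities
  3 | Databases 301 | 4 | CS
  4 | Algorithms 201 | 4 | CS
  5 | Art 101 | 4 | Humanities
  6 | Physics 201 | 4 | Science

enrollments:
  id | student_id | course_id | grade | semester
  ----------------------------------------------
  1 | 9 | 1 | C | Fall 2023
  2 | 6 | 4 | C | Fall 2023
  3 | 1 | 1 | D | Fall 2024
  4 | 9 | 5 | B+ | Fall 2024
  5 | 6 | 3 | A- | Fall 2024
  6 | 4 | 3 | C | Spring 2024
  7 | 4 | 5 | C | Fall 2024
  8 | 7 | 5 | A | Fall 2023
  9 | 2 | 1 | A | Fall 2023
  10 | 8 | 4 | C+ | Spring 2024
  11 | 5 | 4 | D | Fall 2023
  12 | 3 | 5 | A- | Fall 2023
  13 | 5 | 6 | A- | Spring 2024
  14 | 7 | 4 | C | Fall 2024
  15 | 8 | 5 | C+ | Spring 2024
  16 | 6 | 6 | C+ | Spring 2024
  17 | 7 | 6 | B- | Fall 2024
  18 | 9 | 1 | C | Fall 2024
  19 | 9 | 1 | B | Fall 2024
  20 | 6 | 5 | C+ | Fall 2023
SELECT department, MIN(credits) AS min_credits FROM courses GROUP BY department

Execution result:
department | min_credits
CS | 4
Humanities | 3
Science | 4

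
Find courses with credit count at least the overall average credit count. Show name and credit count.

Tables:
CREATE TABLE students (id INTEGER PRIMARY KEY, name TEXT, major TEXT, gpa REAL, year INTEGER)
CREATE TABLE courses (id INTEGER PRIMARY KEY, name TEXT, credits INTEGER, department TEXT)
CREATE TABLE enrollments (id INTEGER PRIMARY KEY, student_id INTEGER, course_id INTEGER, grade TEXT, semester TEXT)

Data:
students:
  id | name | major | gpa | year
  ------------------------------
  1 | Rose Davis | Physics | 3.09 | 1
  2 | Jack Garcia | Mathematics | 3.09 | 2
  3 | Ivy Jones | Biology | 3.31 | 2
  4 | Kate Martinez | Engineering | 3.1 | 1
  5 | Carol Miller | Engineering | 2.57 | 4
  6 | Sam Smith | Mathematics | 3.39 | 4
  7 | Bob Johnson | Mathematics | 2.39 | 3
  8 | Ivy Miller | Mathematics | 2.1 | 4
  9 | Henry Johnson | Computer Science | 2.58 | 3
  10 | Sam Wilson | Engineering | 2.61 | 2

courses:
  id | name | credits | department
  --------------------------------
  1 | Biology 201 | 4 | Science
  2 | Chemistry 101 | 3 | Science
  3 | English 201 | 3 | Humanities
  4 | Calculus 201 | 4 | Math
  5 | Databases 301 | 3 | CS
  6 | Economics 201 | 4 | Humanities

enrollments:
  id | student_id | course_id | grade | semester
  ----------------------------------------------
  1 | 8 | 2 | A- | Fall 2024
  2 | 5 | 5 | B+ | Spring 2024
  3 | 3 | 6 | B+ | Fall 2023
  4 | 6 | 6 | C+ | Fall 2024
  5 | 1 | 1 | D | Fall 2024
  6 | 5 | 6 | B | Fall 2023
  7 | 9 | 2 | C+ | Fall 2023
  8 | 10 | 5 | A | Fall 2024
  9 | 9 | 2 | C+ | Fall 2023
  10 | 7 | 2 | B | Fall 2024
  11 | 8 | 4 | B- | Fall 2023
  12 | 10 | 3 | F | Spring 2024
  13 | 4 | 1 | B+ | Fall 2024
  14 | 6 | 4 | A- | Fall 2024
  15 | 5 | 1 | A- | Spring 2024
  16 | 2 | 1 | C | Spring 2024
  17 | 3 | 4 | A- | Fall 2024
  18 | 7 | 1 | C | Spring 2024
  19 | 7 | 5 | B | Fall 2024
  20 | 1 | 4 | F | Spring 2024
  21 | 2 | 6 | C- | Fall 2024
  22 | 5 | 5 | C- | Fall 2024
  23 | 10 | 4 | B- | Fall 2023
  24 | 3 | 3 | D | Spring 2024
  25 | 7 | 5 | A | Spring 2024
SELECT name, credits FROM courses WHERE credits >= (SELECT AVG(credits) FROM courses)

Execution result:
name | credits
Biology 201 | 4
Calculus 201 | 4
Economics 201 | 4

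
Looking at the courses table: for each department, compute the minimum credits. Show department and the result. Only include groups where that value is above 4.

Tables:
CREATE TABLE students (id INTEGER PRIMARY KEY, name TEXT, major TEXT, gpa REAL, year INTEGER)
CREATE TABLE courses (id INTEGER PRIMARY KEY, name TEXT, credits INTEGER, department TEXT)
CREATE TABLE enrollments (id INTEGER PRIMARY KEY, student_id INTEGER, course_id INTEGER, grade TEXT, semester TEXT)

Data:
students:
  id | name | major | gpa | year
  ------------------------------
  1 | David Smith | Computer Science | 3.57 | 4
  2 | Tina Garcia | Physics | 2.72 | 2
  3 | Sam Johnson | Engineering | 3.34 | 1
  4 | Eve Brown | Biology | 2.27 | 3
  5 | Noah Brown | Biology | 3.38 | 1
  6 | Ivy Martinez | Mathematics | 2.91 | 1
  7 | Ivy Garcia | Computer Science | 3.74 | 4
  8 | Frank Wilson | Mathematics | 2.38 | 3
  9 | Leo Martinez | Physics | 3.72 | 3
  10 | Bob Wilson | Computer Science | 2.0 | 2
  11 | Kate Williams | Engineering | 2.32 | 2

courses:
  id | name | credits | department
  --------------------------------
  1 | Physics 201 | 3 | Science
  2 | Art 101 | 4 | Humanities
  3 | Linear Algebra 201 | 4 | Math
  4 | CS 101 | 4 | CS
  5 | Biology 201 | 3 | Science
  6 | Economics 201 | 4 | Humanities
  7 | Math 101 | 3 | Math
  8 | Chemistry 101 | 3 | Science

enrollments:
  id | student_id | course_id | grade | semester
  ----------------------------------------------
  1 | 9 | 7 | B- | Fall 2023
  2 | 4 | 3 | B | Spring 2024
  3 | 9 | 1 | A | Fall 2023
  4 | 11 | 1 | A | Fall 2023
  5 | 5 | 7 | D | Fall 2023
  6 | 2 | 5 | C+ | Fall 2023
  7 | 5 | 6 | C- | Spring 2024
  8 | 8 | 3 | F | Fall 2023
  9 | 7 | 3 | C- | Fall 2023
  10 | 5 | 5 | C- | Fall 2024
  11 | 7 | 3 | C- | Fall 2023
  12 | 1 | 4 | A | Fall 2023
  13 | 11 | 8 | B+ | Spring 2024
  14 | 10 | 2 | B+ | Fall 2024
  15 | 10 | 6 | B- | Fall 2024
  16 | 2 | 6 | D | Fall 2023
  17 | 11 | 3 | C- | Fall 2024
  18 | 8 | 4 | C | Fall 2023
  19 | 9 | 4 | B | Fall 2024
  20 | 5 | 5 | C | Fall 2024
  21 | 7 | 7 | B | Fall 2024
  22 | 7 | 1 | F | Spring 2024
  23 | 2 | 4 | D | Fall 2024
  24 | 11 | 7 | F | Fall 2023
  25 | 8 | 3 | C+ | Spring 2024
SELECT department, MIN(credits) AS min_credits FROM courses GROUP BY department HAVING MIN(credits) > 4

Execution result:
(no rows)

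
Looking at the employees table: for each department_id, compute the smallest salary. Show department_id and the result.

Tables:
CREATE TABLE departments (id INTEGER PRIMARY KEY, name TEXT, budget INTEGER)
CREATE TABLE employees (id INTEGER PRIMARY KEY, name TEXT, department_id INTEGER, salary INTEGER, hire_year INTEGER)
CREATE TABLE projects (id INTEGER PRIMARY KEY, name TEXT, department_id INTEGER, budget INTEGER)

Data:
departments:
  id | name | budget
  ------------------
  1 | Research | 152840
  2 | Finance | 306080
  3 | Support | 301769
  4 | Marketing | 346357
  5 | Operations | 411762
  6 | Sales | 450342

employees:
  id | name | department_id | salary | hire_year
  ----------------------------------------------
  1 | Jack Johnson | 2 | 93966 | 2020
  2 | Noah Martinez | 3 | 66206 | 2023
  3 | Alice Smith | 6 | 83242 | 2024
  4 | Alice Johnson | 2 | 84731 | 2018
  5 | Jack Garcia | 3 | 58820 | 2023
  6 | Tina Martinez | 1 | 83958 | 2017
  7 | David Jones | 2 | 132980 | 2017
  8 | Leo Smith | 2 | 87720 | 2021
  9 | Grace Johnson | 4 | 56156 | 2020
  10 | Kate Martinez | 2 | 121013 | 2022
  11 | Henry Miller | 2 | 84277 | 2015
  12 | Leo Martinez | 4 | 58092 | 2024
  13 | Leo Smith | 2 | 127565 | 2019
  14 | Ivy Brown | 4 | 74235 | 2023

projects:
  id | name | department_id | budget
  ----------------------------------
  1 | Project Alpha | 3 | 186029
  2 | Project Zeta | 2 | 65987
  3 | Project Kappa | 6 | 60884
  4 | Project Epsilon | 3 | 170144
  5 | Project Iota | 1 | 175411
SELECT department_id, MIN(salary) AS min_salary FROM employees GROUP BY department_id

Execution result:
department_id | min_salary
1 | 83958
2 | 84277
3 | 58820
4 | 56156
6 | 83242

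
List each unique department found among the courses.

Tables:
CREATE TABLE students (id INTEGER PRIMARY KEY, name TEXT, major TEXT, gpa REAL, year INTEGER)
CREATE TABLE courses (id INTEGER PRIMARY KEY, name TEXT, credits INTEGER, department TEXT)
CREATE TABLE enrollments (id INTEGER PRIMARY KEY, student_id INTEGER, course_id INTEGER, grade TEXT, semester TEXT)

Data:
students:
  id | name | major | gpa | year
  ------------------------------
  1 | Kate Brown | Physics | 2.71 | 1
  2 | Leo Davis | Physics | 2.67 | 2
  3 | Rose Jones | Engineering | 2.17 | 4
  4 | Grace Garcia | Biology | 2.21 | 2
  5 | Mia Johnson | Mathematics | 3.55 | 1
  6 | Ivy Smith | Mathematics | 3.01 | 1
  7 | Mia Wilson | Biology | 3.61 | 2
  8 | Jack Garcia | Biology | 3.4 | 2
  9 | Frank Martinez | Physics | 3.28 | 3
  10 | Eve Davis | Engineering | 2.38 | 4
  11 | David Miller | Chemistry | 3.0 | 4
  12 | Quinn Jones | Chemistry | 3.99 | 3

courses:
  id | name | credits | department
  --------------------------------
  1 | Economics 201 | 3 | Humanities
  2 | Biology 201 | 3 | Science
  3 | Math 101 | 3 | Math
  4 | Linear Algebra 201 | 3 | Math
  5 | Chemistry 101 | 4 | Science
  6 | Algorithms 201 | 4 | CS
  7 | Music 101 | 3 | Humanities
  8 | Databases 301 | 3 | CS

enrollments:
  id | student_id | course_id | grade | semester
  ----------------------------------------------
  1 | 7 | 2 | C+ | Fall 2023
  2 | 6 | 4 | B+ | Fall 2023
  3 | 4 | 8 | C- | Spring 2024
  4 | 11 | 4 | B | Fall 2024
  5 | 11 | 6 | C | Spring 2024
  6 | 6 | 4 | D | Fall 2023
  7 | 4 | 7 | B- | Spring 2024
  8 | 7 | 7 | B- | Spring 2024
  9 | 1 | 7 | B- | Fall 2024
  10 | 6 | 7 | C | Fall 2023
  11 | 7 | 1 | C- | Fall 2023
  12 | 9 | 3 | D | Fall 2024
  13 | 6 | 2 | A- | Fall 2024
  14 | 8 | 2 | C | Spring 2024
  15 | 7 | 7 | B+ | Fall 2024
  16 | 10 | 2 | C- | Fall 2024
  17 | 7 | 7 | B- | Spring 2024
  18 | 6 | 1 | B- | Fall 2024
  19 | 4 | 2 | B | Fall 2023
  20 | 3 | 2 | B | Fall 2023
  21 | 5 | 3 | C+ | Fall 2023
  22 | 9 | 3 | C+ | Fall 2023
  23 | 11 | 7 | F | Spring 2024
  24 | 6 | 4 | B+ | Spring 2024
SELECT DISTINCT department FROM courses

Execution result:
department
Humanities
Science
Math
CS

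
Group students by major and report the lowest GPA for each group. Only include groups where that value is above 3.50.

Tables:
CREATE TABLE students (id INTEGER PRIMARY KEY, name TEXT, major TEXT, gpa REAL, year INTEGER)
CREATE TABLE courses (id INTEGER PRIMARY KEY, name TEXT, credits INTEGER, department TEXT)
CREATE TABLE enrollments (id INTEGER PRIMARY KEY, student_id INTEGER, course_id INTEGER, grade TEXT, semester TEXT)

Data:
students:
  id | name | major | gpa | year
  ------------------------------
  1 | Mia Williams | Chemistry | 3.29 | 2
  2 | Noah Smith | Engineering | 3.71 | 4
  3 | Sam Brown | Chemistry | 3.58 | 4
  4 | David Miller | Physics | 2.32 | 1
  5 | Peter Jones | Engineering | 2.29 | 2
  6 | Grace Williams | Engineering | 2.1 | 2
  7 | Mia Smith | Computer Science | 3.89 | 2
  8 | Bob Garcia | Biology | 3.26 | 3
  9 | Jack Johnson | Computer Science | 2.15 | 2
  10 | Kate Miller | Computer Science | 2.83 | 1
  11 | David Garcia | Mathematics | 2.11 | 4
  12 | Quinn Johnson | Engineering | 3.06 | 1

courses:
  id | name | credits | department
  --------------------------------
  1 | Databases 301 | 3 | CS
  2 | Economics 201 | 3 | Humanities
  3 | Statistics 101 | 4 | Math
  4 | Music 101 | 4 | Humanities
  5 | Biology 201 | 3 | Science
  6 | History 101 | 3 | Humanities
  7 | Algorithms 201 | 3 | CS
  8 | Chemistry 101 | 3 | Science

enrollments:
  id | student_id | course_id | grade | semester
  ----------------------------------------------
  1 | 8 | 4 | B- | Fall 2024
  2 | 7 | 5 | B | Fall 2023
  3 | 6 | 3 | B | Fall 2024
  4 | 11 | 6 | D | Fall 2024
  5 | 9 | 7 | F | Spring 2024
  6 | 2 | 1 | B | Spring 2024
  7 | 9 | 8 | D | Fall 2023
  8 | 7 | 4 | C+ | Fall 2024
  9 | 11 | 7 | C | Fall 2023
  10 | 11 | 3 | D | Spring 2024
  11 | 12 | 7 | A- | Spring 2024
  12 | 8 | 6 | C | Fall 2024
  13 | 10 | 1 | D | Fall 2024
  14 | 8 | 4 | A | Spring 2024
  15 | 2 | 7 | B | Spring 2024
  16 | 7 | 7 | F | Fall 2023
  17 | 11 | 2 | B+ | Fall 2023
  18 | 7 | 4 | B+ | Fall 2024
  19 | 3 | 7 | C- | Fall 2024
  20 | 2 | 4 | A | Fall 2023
SELECT major, MIN(gpa) AS min_gpa FROM students GROUP BY major HAVING MIN(gpa) > 3.5

Execution result:
(no rows)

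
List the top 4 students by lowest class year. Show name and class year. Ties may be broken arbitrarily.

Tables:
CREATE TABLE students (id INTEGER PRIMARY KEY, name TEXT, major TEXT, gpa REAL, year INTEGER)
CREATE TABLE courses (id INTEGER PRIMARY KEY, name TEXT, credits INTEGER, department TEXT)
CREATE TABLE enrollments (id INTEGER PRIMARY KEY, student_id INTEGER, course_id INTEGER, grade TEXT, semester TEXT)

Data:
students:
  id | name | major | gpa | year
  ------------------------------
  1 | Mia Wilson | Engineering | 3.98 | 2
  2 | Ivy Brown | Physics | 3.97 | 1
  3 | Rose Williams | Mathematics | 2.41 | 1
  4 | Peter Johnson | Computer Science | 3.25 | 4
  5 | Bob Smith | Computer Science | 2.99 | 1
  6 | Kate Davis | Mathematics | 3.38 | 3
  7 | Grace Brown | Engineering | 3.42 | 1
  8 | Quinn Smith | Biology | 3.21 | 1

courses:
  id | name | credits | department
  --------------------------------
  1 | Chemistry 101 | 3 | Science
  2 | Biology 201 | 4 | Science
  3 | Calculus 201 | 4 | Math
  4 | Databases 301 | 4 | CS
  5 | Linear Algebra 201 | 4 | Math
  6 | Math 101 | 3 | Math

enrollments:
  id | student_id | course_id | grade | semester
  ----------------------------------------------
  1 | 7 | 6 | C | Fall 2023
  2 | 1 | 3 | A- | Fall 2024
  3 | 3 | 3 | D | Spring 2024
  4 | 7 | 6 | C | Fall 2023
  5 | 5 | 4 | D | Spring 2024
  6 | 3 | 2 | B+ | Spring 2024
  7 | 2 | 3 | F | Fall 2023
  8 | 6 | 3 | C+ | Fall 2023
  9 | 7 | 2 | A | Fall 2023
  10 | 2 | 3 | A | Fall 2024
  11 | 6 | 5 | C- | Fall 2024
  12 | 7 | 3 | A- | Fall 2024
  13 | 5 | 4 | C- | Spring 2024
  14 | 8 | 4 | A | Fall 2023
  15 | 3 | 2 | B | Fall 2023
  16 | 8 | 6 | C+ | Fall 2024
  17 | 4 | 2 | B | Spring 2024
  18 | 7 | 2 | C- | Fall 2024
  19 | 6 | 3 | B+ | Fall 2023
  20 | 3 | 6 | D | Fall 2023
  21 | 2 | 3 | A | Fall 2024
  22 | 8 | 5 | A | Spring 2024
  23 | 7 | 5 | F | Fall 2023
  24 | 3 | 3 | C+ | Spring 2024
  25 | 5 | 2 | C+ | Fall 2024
SELECT name, year FROM students ORDER BY year ASC LIMIT 4

Execution result:
name | year
Ivy Brown | 1
Rose Williams | 1
Bob Smith | 1
Grace Brown | 1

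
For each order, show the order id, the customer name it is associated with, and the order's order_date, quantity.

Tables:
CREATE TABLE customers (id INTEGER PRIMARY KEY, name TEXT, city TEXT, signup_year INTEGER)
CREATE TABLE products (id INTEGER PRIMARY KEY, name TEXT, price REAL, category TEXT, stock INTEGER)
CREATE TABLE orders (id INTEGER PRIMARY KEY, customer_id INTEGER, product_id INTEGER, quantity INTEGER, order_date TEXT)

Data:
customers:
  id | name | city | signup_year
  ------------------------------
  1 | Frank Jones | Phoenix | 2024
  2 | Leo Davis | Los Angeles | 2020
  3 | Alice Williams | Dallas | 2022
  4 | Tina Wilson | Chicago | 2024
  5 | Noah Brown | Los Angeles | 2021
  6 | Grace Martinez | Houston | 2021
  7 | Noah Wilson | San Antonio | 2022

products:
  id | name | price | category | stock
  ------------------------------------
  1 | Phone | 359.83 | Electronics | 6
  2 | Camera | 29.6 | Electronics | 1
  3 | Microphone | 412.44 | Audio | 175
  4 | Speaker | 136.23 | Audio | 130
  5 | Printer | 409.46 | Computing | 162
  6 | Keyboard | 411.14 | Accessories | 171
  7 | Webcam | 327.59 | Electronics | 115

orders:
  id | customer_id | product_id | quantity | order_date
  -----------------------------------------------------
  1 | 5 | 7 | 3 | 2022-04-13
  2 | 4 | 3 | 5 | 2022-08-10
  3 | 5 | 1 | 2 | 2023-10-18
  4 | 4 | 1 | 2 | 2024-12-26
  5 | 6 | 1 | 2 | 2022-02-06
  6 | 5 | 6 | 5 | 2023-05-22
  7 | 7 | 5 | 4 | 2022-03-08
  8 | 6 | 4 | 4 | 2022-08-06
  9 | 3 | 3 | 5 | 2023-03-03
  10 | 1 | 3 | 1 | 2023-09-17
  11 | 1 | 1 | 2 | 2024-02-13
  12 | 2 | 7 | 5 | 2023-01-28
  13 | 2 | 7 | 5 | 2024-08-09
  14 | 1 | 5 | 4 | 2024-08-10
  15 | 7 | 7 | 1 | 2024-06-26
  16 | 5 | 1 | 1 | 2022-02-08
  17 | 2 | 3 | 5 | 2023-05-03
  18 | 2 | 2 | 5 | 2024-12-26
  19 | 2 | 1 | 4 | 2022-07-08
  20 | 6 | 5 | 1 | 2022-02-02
SELECT c.id, p.name AS customer, c.order_date, c.quantity FROM orders c JOIN customers p ON c.customer_id = p.id

Execution result:
id | customer | order_date | quantity
1 | Noah Brown | 2022-04-13 | 3
2 | Tina Wilson | 2022-08-10 | 5
3 | Noah Brown | 2023-10-18 | 2
4 | Tina Wilson | 2024-12-26 | 2
5 | Grace Martinez | 2022-02-06 | 2
6 | Noah Brown | 2023-05-22 | 5
7 | Noah Wilson | 2022-03-08 | 4
8 | Grace Martinez | 2022-08-06 | 4
9 | Alice Williams | 2023-03-03 | 5
10 | Frank Jones | 2023-09-17 | 1
11 | Frank Jones | 2024-02-13 | 2
12 | Leo Davis | 2023-01-28 | 5
13 | Leo Davis | 2024-08-09 | 5
14 | Frank Jones | 2024-08-10 | 4
15 | Noah Wilson | 2024-06-26 | 1
16 | Noah Brown | 2022-02-08 | 1
17 | Leo Davis | 2023-05-03 | 5
18 | Leo Davis | 2024-12-26 | 5
19 | Leo Davis | 2022-07-08 | 4
20 | Grace Martinez | 2022-02-02 | 1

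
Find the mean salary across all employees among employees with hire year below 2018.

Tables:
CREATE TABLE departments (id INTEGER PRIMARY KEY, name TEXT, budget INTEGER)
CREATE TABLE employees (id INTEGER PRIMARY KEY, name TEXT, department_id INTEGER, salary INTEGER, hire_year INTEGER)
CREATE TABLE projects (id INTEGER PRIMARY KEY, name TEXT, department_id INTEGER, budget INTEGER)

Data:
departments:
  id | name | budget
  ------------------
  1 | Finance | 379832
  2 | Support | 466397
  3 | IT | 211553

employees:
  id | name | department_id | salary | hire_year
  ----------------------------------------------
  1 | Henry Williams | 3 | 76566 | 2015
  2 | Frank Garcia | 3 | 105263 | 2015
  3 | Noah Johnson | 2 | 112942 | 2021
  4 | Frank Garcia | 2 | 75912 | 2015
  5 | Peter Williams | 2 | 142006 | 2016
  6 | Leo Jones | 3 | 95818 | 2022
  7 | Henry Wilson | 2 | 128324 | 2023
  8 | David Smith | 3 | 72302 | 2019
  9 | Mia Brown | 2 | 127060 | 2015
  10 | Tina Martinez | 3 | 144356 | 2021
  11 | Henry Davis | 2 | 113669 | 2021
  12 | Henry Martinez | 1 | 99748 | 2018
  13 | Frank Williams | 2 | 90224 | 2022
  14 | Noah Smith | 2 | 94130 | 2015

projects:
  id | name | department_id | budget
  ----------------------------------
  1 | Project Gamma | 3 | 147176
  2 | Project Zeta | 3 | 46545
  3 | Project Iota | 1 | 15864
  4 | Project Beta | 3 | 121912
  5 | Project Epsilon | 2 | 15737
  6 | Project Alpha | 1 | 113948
SELECT AVG(salary) FROM employees WHERE hire_year < 2018

Execution result:
103489.50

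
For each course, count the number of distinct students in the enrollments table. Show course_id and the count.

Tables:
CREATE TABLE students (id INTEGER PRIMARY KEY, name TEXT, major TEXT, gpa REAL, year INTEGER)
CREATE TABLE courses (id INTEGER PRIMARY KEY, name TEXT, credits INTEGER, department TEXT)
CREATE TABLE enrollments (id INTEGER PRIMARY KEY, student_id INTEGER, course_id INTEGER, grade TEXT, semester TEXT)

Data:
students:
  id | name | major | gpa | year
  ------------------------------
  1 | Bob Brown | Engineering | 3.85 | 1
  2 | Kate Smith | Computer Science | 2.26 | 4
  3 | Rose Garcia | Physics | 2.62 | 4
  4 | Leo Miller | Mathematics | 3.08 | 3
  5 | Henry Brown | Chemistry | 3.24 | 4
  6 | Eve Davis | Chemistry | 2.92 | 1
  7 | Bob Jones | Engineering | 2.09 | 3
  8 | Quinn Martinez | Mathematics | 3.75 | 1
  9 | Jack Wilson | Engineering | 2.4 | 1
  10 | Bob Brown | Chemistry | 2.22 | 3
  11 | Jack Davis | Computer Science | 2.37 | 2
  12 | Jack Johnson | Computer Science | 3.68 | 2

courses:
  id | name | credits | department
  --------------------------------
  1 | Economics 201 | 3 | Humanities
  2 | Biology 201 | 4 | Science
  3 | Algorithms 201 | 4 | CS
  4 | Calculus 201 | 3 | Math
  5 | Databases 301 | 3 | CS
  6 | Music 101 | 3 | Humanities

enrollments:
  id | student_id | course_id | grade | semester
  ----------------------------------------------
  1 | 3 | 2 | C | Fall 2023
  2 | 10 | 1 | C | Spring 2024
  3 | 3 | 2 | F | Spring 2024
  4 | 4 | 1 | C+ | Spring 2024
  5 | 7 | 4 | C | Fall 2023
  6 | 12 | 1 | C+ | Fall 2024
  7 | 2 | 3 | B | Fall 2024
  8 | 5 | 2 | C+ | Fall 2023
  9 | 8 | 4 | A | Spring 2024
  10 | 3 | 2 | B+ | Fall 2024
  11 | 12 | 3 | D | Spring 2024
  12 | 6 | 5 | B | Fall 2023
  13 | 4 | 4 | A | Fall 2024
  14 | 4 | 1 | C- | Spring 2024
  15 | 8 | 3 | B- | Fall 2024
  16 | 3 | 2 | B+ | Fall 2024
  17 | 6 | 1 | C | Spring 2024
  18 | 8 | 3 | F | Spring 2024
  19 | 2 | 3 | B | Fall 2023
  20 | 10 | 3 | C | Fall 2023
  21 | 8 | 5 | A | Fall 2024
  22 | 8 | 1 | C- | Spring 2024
SELECT course_id, COUNT(DISTINCT student_id) AS distinct_student_count FROM enrollments GROUP BY course_id

Execution result:
course_id | distinct_student_count
1 | 5
2 | 2
3 | 4
4 | 3
5 | 2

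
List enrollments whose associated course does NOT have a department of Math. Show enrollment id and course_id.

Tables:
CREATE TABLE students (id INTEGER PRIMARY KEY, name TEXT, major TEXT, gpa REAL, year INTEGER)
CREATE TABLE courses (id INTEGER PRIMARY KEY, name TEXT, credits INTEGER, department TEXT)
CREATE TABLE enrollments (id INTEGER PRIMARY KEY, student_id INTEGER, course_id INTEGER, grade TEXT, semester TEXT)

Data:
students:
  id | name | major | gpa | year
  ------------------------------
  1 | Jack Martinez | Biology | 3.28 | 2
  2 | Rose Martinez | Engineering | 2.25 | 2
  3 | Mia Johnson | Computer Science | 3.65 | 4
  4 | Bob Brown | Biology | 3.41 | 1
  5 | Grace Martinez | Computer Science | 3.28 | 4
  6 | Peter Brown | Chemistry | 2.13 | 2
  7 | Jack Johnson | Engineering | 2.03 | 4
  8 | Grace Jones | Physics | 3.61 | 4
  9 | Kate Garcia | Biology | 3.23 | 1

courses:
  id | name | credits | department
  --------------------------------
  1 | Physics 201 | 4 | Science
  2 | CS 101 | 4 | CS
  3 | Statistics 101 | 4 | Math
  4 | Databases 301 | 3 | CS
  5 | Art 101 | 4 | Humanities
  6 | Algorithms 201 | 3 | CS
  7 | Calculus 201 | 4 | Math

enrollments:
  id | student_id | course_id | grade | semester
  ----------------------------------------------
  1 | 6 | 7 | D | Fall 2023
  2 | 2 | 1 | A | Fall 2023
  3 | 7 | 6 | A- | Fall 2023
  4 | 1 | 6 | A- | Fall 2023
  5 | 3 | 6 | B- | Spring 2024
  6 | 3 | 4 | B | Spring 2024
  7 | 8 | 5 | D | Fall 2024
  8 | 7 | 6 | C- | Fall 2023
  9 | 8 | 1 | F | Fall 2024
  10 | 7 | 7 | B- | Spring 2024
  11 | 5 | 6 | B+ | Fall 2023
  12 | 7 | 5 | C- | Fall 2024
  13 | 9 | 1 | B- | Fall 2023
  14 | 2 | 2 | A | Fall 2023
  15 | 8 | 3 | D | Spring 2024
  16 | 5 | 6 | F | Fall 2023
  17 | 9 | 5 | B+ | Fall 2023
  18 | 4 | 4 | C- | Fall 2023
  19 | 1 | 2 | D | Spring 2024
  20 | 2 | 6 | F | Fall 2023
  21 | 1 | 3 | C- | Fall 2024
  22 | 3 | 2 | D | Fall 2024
SELECT id, course_id FROM enrollments WHERE course_id NOT IN (SELECT id FROM courses WHERE department = 'Math')

Execution result:
id | course_id
2 | 1
3 | 6
4 | 6
5 | 6
6 | 4
7 | 5
8 | 6
9 | 1
11 | 6
12 | 5
13 | 1
14 | 2
16 | 6
17 | 5
18 | 4
19 | 2
20 | 6
22 | 2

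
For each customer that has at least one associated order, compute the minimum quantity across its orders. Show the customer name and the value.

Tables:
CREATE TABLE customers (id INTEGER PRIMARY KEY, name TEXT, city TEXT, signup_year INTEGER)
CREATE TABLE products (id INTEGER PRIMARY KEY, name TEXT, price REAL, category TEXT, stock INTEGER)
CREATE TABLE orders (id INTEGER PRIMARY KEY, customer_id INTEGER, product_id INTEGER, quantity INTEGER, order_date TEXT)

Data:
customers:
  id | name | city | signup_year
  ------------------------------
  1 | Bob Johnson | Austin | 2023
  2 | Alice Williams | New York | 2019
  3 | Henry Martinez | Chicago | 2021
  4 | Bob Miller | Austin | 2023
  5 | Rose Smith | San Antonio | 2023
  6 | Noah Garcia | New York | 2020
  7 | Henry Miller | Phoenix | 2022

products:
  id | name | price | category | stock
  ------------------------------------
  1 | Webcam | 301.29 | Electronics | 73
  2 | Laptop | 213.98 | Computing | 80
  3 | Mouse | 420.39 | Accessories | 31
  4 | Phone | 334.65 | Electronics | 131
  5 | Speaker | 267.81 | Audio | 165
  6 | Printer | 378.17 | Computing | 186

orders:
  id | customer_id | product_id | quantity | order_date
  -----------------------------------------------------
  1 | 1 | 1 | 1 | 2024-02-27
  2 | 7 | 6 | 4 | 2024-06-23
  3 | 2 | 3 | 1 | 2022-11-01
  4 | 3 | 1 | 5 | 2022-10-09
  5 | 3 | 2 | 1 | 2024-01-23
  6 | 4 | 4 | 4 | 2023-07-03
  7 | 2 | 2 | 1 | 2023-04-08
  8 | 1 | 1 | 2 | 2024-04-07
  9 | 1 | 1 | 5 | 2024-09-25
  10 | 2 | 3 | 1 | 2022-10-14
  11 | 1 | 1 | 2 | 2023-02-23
SELECT p.name, MIN(c.quantity) AS min_quantity FROM orders c JOIN customers p ON c.customer_id = p.id GROUP BY p.id, p.name

Execution result:
name | min_quantity
Bob Johnson | 1
Alice Williams | 1
Henry Martinez | 1
Bob Miller | 4
Henry Miller | 4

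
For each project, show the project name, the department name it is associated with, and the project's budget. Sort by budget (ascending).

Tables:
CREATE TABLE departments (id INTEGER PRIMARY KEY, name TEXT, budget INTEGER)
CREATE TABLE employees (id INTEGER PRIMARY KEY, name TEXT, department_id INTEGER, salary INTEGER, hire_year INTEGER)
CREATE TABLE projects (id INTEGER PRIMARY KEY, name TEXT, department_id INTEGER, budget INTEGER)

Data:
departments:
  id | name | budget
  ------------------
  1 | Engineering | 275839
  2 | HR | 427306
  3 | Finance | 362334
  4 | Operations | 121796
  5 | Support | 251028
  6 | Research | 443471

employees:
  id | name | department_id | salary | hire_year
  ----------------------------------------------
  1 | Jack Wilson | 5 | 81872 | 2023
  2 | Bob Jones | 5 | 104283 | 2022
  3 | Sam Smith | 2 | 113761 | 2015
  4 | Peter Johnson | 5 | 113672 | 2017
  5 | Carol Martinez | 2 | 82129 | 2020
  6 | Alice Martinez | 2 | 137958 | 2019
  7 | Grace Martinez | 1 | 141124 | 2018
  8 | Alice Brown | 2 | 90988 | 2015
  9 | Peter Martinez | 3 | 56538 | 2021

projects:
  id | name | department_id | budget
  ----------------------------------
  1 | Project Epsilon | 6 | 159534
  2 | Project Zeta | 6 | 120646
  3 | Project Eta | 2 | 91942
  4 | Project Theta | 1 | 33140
SELECT c.name, p.name AS department, c.budget FROM projects c JOIN departments p ON c.department_id = p.id ORDER BY c.budget ASC

Execution result:
name | department | budget
Project Theta | Engineering | 33140
Project Eta | HR | 91942
Project Zeta | Research | 120646
Project Epsilon | Research | 159534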